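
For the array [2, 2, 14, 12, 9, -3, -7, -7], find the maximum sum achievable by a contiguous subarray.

Using Kadane's algorithm on [2, 2, 14, 12, 9, -3, -7, -7]:

Scanning through the array:
Position 1 (value 2): max_ending_here = 4, max_so_far = 4
Position 2 (value 14): max_ending_here = 18, max_so_far = 18
Position 3 (value 12): max_ending_here = 30, max_so_far = 30
Position 4 (value 9): max_ending_here = 39, max_so_far = 39
Position 5 (value -3): max_ending_here = 36, max_so_far = 39
Position 6 (value -7): max_ending_here = 29, max_so_far = 39
Position 7 (value -7): max_ending_here = 22, max_so_far = 39

Maximum subarray: [2, 2, 14, 12, 9]
Maximum sum: 39

The maximum subarray is [2, 2, 14, 12, 9] with sum 39. This subarray runs from index 0 to index 4.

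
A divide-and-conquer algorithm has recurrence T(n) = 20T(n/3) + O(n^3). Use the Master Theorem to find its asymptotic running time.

Master Theorem for T(n) = 20T(n/3) + O(n^3):

a = 20, b = 3, c = 3
log_b(a) = log_3(20) = 2.7268

Case 3: c = 3 > log_3(20) = 2.7268
T(n) = O(n^3) = O(n^3)

For T(n) = 20T(n/3) + O(n^3): log_3(20) = 2.7268. This is Case 3 of the Master Theorem (c > log_b(a), work dominated by root), giving O(n^3).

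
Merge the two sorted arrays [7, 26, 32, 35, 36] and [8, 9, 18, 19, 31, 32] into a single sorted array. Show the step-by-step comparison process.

Merging process:

Compare 7 vs 8: take 7 from left. Merged: [7]
Compare 26 vs 8: take 8 from right. Merged: [7, 8]
Compare 26 vs 9: take 9 from right. Merged: [7, 8, 9]
Compare 26 vs 18: take 18 from right. Merged: [7, 8, 9, 18]
Compare 26 vs 19: take 19 from right. Merged: [7, 8, 9, 18, 19]
Compare 26 vs 31: take 26 from left. Merged: [7, 8, 9, 18, 19, 26]
Compare 32 vs 31: take 31 from right. Merged: [7, 8, 9, 18, 19, 26, 31]
Compare 32 vs 32: take 32 from left. Merged: [7, 8, 9, 18, 19, 26, 31, 32]
Compare 35 vs 32: take 32 from right. Merged: [7, 8, 9, 18, 19, 26, 31, 32, 32]
Append remaining from left: [35, 36]. Merged: [7, 8, 9, 18, 19, 26, 31, 32, 32, 35, 36]

Final merged array: [7, 8, 9, 18, 19, 26, 31, 32, 32, 35, 36]
Total comparisons: 9

The merged array is [7, 8, 9, 18, 19, 26, 31, 32, 32, 35, 36], requiring 9 comparisons. The merge step runs in O(n) time where n is the total number of elements.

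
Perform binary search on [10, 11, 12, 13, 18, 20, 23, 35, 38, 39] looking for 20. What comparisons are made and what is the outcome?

Binary search for 20 in [10, 11, 12, 13, 18, 20, 23, 35, 38, 39]:

lo=0, hi=9, mid=4, arr[mid]=18 -> 18 < 20, search right half
lo=5, hi=9, mid=7, arr[mid]=35 -> 35 > 20, search left half
lo=5, hi=6, mid=5, arr[mid]=20 -> Found target at index 5!

Binary search finds 20 at index 5 after 3 comparisons. The search repeatedly halves the search space by comparing with the middle element.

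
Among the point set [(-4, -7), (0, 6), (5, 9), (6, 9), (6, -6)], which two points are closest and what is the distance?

Computing all pairwise distances among 5 points:

d((-4, -7), (0, 6)) = 13.6015
d((-4, -7), (5, 9)) = 18.3576
d((-4, -7), (6, 9)) = 18.868
d((-4, -7), (6, -6)) = 10.0499
d((0, 6), (5, 9)) = 5.831
d((0, 6), (6, 9)) = 6.7082
d((0, 6), (6, -6)) = 13.4164
d((5, 9), (6, 9)) = 1.0 <-- minimum
d((5, 9), (6, -6)) = 15.0333
d((6, 9), (6, -6)) = 15.0

Closest pair: (5, 9) and (6, 9) with distance 1.0

The closest pair is (5, 9) and (6, 9) with Euclidean distance 1.0. For 5 points, brute-force pairwise comparison is shown above. For large n, the divide-and-conquer algorithm (sort by x, recurse on halves, check the dividing strip) achieves O(n log n).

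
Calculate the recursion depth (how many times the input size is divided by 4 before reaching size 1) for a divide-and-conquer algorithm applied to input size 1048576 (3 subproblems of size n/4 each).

For divide and conquer with division factor 4:

Problem sizes at each level:
Level 0: 1048576
Level 1: 262144
Level 2: 65536
Level 3: 16384
Level 4: 4096
Level 5: 1024
Level 6: 256
Level 7: 64
Level 8: 16
Level 9: 4
Level 10: 1

The root is level 0 and the size-1 base case is level 10 (the tree spans levels 0 through 10, i.e. 11 levels counting the root), so the depth is the number of divisions: log_4(1048576) = 10

The recursion tree depth is log_4(1048576) = 10. At each level, the problem size is divided by 4, so it takes 10 divisions to reduce to a base case of size 1. The algorithm makes 3 recursive calls at each level.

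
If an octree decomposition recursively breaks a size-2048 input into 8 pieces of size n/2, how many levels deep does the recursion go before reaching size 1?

For divide and conquer with division factor 2:

Problem sizes at each level:
Level 0: 2048
Level 1: 1024
Level 2: 512
Level 3: 256
Level 4: 128
Level 5: 64
Level 6: 32
Level 7: 16
Level 8: 8
Level 9: 4
Level 10: 2
Level 11: 1

The root is level 0 and the size-1 base case is level 11 (the tree spans levels 0 through 11, i.e. 12 levels counting the root), so the depth is the number of divisions: log_2(2048) = 11

The recursion tree depth is log_2(2048) = 11. At each level, the problem size is divided by 2, so it takes 11 divisions to reduce to a base case of size 1. The algorithm makes 8 recursive calls at each level.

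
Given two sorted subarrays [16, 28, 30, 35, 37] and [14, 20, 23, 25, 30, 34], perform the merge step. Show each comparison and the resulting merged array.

Merging process:

Compare 16 vs 14: take 14 from right. Merged: [14]
Compare 16 vs 20: take 16 from left. Merged: [14, 16]
Compare 28 vs 20: take 20 from right. Merged: [14, 16, 20]
Compare 28 vs 23: take 23 from right. Merged: [14, 16, 20, 23]
Compare 28 vs 25: take 25 from right. Merged: [14, 16, 20, 23, 25]
Compare 28 vs 30: take 28 from left. Merged: [14, 16, 20, 23, 25, 28]
Compare 30 vs 30: take 30 from left. Merged: [14, 16, 20, 23, 25, 28, 30]
Compare 35 vs 30: take 30 from right. Merged: [14, 16, 20, 23, 25, 28, 30, 30]
Compare 35 vs 34: take 34 from right. Merged: [14, 16, 20, 23, 25, 28, 30, 30, 34]
Append remaining from left: [35, 37]. Merged: [14, 16, 20, 23, 25, 28, 30, 30, 34, 35, 37]

Final merged array: [14, 16, 20, 23, 25, 28, 30, 30, 34, 35, 37]
Total comparisons: 9

The merged array is [14, 16, 20, 23, 25, 28, 30, 30, 34, 35, 37], requiring 9 comparisons. The merge step runs in O(n) time where n is the total number of elements.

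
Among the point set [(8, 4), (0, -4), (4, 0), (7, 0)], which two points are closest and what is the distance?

Computing all pairwise distances among 4 points:

d((8, 4), (0, -4)) = 11.3137
d((8, 4), (4, 0)) = 5.6569
d((8, 4), (7, 0)) = 4.1231
d((0, -4), (4, 0)) = 5.6569
d((0, -4), (7, 0)) = 8.0623
d((4, 0), (7, 0)) = 3.0 <-- minimum

Closest pair: (4, 0) and (7, 0) with distance 3.0

The closest pair is (4, 0) and (7, 0) with Euclidean distance 3.0. For 4 points, brute-force pairwise comparison is shown above. For large n, the divide-and-conquer algorithm (sort by x, recurse on halves, check the dividing strip) achieves O(n log n).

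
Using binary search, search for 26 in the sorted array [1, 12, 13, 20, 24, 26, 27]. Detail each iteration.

Binary search for 26 in [1, 12, 13, 20, 24, 26, 27]:

lo=0, hi=6, mid=3, arr[mid]=20 -> 20 < 26, search right half
lo=4, hi=6, mid=5, arr[mid]=26 -> Found target at index 5!

Binary search finds 26 at index 5 after 2 comparisons. The search repeatedly halves the search space by comparing with the middle element.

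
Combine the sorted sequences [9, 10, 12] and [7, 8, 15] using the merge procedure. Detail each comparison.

Merging process:

Compare 9 vs 7: take 7 from right. Merged: [7]
Compare 9 vs 8: take 8 from right. Merged: [7, 8]
Compare 9 vs 15: take 9 from left. Merged: [7, 8, 9]
Compare 10 vs 15: take 10 from left. Merged: [7, 8, 9, 10]
Compare 12 vs 15: take 12 from left. Merged: [7, 8, 9, 10, 12]
Append remaining from right: [15]. Merged: [7, 8, 9, 10, 12, 15]

Final merged array: [7, 8, 9, 10, 12, 15]
Total comparisons: 5

The merged array is [7, 8, 9, 10, 12, 15], requiring 5 comparisons. The merge step runs in O(n) time where n is the total number of elements.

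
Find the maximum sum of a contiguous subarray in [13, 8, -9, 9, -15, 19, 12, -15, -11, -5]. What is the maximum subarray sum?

Using Kadane's algorithm on [13, 8, -9, 9, -15, 19, 12, -15, -11, -5]:

Scanning through the array:
Position 1 (value 8): max_ending_here = 21, max_so_far = 21
Position 2 (value -9): max_ending_here = 12, max_so_far = 21
Position 3 (value 9): max_ending_here = 21, max_so_far = 21
Position 4 (value -15): max_ending_here = 6, max_so_far = 21
Position 5 (value 19): max_ending_here = 25, max_so_far = 25
Position 6 (value 12): max_ending_here = 37, max_so_far = 37
Position 7 (value -15): max_ending_here = 22, max_so_far = 37
Position 8 (value -11): max_ending_here = 11, max_so_far = 37
Position 9 (value -5): max_ending_here = 6, max_so_far = 37

Maximum subarray: [13, 8, -9, 9, -15, 19, 12]
Maximum sum: 37

The maximum subarray is [13, 8, -9, 9, -15, 19, 12] with sum 37. This subarray runs from index 0 to index 6.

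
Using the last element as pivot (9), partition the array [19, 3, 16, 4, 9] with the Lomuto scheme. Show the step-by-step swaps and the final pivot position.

Lomuto partition with pivot = 9:

Initial array: [19, 3, 16, 4, 9]

arr[0]=19 > 9: no swap
arr[1]=3 <= 9: swap with position 0, array becomes [3, 19, 16, 4, 9]
arr[2]=16 > 9: no swap
arr[3]=4 <= 9: swap with position 1, array becomes [3, 4, 16, 19, 9]

Place pivot at position 2: [3, 4, 9, 19, 16]
Pivot position: 2

After partitioning with pivot 9, the array becomes [3, 4, 9, 19, 16]. The pivot is placed at index 2. All elements to the left of the pivot are <= 9, and all elements to the right are > 9.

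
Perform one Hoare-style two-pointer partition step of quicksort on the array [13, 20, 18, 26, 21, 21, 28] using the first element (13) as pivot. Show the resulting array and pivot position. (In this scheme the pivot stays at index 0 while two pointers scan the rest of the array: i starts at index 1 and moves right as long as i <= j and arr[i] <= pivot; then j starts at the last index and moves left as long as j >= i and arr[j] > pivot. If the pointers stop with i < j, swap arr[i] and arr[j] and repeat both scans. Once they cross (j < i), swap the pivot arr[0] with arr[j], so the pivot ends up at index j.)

Hoare-style two-pointer partition with pivot = 13:

Initial array: [13, 20, 18, 26, 21, 21, 28]

Pointers start at i = 1, j = 6.
i ends at 1, j ends at 0: the pointers have crossed (j < i), so scanning stops.

j = 0, so swapping arr[0] with arr[j] leaves the pivot at position 0: [13, 20, 18, 26, 21, 21, 28]
Pivot position: 0

After partitioning with pivot 13, the array becomes [13, 20, 18, 26, 21, 21, 28]. The pivot is placed at index 0. All elements to the left of the pivot are <= 13, and all elements to the right are > 13.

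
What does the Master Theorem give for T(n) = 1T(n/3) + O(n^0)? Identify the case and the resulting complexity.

Master Theorem for T(n) = 1T(n/3) + O(n^0):

a = 1, b = 3, c = 0
log_b(a) = log_3(1) = 0.0000

Case 2: c = 0 = log_3(1) = 0.0000
T(n) = O(n^0 log n) = O(log n)

For T(n) = 1T(n/3) + O(n^0): log_3(1) = 0.0000. This is Case 2 of the Master Theorem (c = log_b(a), equal work at all levels), giving O(log n).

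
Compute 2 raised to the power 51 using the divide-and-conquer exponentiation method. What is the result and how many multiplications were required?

Computing 2^51 by squaring (build up from 2^1; each line after the first costs one multiplication):

2^1 = 2
2^2 = (2^1)^2 = 2^2 = 4
2^3 = 2 * 2^2 = 2 * 4 = 8
2^6 = (2^3)^2 = 8^2 = 64
2^12 = (2^6)^2 = 64^2 = 4096
2^24 = (2^12)^2 = 4096^2 = 16777216
2^25 = 2 * 2^24 = 2 * 16777216 = 33554432
2^50 = (2^25)^2 = 33554432^2 = 1125899906842624
2^51 = 2 * 2^50 = 2 * 1125899906842624 = 2251799813685248

Result: 2251799813685248
Multiplications needed: 8 (8 lines after 2^1)

2^51 = 2251799813685248. Using exponentiation by squaring, this requires 8 multiplications. The key idea: if the exponent is even, square the half-power; if odd, multiply by the base once.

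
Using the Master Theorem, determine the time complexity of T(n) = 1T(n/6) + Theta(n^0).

Master Theorem for T(n) = 1T(n/6) + O(n^0):

a = 1, b = 6, c = 0
log_b(a) = log_6(1) = 0.0000

Case 2: c = 0 = log_6(1) = 0.0000
T(n) = O(n^0 log n) = O(log n)

For T(n) = 1T(n/6) + O(n^0): log_6(1) = 0.0000. This is Case 2 of the Master Theorem (c = log_b(a), equal work at all levels), giving O(log n).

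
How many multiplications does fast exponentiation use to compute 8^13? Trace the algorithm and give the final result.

Computing 8^13 by squaring (build up from 8^1; each line after the first costs one multiplication):

8^1 = 8
8^2 = (8^1)^2 = 8^2 = 64
8^3 = 8 * 8^2 = 8 * 64 = 512
8^6 = (8^3)^2 = 512^2 = 262144
8^12 = (8^6)^2 = 262144^2 = 68719476736
8^13 = 8 * 8^12 = 8 * 68719476736 = 549755813888

Result: 549755813888
Multiplications needed: 5 (5 lines after 8^1)

8^13 = 549755813888. Using exponentiation by squaring, this requires 5 multiplications. The key idea: if the exponent is even, square the half-power; if odd, multiply by the base once.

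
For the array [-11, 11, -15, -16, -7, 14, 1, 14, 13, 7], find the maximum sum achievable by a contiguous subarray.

Using Kadane's algorithm on [-11, 11, -15, -16, -7, 14, 1, 14, 13, 7]:

Scanning through the array:
Position 1 (value 11): max_ending_here = 11, max_so_far = 11
Position 2 (value -15): max_ending_here = -4, max_so_far = 11
Position 3 (value -16): max_ending_here = -16, max_so_far = 11
Position 4 (value -7): max_ending_here = -7, max_so_far = 11
Position 5 (value 14): max_ending_here = 14, max_so_far = 14
Position 6 (value 1): max_ending_here = 15, max_so_far = 15
Position 7 (value 14): max_ending_here = 29, max_so_far = 29
Position 8 (value 13): max_ending_here = 42, max_so_far = 42
Position 9 (value 7): max_ending_here = 49, max_so_far = 49

Maximum subarray: [14, 1, 14, 13, 7]
Maximum sum: 49

The maximum subarray is [14, 1, 14, 13, 7] with sum 49. This subarray runs from index 5 to index 9.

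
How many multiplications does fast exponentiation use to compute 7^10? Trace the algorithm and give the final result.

Computing 7^10 by squaring (build up from 7^1; each line after the first costs one multiplication):

7^1 = 7
7^2 = (7^1)^2 = 7^2 = 49
7^4 = (7^2)^2 = 49^2 = 2401
7^5 = 7 * 7^4 = 7 * 2401 = 16807
7^10 = (7^5)^2 = 16807^2 = 282475249

Result: 282475249
Multiplications needed: 4 (4 lines after 7^1)

7^10 = 282475249. Using exponentiation by squaring, this requires 4 multiplications. The key idea: if the exponent is even, square the half-power; if odd, multiply by the base once.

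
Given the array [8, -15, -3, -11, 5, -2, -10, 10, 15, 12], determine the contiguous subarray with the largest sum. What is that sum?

Using Kadane's algorithm on [8, -15, -3, -11, 5, -2, -10, 10, 15, 12]:

Scanning through the array:
Position 1 (value -15): max_ending_here = -7, max_so_far = 8
Position 2 (value -3): max_ending_here = -3, max_so_far = 8
Position 3 (value -11): max_ending_here = -11, max_so_far = 8
Position 4 (value 5): max_ending_here = 5, max_so_far = 8
Position 5 (value -2): max_ending_here = 3, max_so_far = 8
Position 6 (value -10): max_ending_here = -7, max_so_far = 8
Position 7 (value 10): max_ending_here = 10, max_so_far = 10
Position 8 (value 15): max_ending_here = 25, max_so_far = 25
Position 9 (value 12): max_ending_here = 37, max_so_far = 37

Maximum subarray: [10, 15, 12]
Maximum sum: 37

The maximum subarray is [10, 15, 12] with sum 37. This subarray runs from index 7 to index 9.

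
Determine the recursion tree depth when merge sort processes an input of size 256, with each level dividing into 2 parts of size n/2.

For divide and conquer with division factor 2:

Problem sizes at each level:
Level 0: 256
Level 1: 128
Level 2: 64
Level 3: 32
Level 4: 16
Level 5: 8
Level 6: 4
Level 7: 2
Level 8: 1

The root is level 0 and the size-1 base case is level 8 (the tree spans levels 0 through 8, i.e. 9 levels counting the root), so the depth is the number of divisions: log_2(256) = 8

The recursion tree depth is log_2(256) = 8. At each level, the problem size is divided by 2, so it takes 8 divisions to reduce to a base case of size 1. The algorithm makes 2 recursive calls at each level.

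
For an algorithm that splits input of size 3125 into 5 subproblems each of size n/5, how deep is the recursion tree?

For divide and conquer with division factor 5:

Problem sizes at each level:
Level 0: 3125
Level 1: 625
Level 2: 125
Level 3: 25
Level 4: 5
Level 5: 1

The root is level 0 and the size-1 base case is level 5 (the tree spans levels 0 through 5, i.e. 6 levels counting the root), so the depth is the number of divisions: log_5(3125) = 5

The recursion tree depth is log_5(3125) = 5. At each level, the problem size is divided by 5, so it takes 5 divisions to reduce to a base case of size 1. The algorithm makes 5 recursive calls at each level.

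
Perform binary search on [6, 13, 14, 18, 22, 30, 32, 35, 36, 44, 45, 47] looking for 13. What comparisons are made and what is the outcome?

Binary search for 13 in [6, 13, 14, 18, 22, 30, 32, 35, 36, 44, 45, 47]:

lo=0, hi=11, mid=5, arr[mid]=30 -> 30 > 13, search left half
lo=0, hi=4, mid=2, arr[mid]=14 -> 14 > 13, search left half
lo=0, hi=1, mid=0, arr[mid]=6 -> 6 < 13, search right half
lo=1, hi=1, mid=1, arr[mid]=13 -> Found target at index 1!

Binary search finds 13 at index 1 after 4 comparisons. The search repeatedly halves the search space by comparing with the middle element.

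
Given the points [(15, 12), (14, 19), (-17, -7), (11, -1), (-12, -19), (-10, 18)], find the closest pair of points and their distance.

Computing all pairwise distances among 6 points:

d((15, 12), (14, 19)) = 7.0711 <-- minimum
d((15, 12), (-17, -7)) = 37.2156
d((15, 12), (11, -1)) = 13.6015
d((15, 12), (-12, -19)) = 41.1096
d((15, 12), (-10, 18)) = 25.7099
d((14, 19), (-17, -7)) = 40.4599
d((14, 19), (11, -1)) = 20.2237
d((14, 19), (-12, -19)) = 46.0435
d((14, 19), (-10, 18)) = 24.0208
d((-17, -7), (11, -1)) = 28.6356
d((-17, -7), (-12, -19)) = 13.0
d((-17, -7), (-10, 18)) = 25.9615
d((11, -1), (-12, -19)) = 29.2062
d((11, -1), (-10, 18)) = 28.3196
d((-12, -19), (-10, 18)) = 37.054

Closest pair: (15, 12) and (14, 19) with distance 7.0711

The closest pair is (15, 12) and (14, 19) with Euclidean distance 7.0711. For 6 points, brute-force pairwise comparison is shown above. For large n, the divide-and-conquer algorithm (sort by x, recurse on halves, check the dividing strip) achieves O(n log n).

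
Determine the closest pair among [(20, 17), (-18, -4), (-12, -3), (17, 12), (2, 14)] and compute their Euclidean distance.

Computing all pairwise distances among 5 points:

d((20, 17), (-18, -4)) = 43.4166
d((20, 17), (-12, -3)) = 37.7359
d((20, 17), (17, 12)) = 5.831 <-- minimum
d((20, 17), (2, 14)) = 18.2483
d((-18, -4), (-12, -3)) = 6.0828
d((-18, -4), (17, 12)) = 38.4838
d((-18, -4), (2, 14)) = 26.9072
d((-12, -3), (17, 12)) = 32.6497
d((-12, -3), (2, 14)) = 22.0227
d((17, 12), (2, 14)) = 15.1327

Closest pair: (20, 17) and (17, 12) with distance 5.831

The closest pair is (20, 17) and (17, 12) with Euclidean distance 5.831. For 5 points, brute-force pairwise comparison is shown above. For large n, the divide-and-conquer algorithm (sort by x, recurse on halves, check the dividing strip) achieves O(n log n).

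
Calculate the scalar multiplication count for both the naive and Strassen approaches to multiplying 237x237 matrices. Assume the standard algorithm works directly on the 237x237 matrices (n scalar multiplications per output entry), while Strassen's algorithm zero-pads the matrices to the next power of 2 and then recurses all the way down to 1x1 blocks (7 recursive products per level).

Matrix multiplication for 237x237 matrices:

Strassen's algorithm requires power-of-2 dimensions. Pad 237x237 to 256x256 (next power of 2).

Standard algorithm: 237^3 = 13312053 multiplications
Strassen's algorithm: 7^(log2(256)) = 7^8 = 5764801 multiplications
Savings: 13312053 - 5764801 = 7547252 multiplications

Standard: 13312053 multiplications (237^3). Strassen: 5764801 multiplications (7^8, after padding to 256x256). Strassen reduces 8 recursive multiplications to 7 at each level.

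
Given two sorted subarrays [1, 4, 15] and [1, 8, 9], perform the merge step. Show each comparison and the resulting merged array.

Merging process:

Compare 1 vs 1: take 1 from left. Merged: [1]
Compare 4 vs 1: take 1 from right. Merged: [1, 1]
Compare 4 vs 8: take 4 from left. Merged: [1, 1, 4]
Compare 15 vs 8: take 8 from right. Merged: [1, 1, 4, 8]
Compare 15 vs 9: take 9 from right. Merged: [1, 1, 4, 8, 9]
Append remaining from left: [15]. Merged: [1, 1, 4, 8, 9, 15]

Final merged array: [1, 1, 4, 8, 9, 15]
Total comparisons: 5

The merged array is [1, 1, 4, 8, 9, 15], requiring 5 comparisons. The merge step runs in O(n) time where n is the total number of elements.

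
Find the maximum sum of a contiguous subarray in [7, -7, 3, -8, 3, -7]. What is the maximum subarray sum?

Using Kadane's algorithm on [7, -7, 3, -8, 3, -7]:

Scanning through the array:
Position 1 (value -7): max_ending_here = 0, max_so_far = 7
Position 2 (value 3): max_ending_here = 3, max_so_far = 7
Position 3 (value -8): max_ending_here = -5, max_so_far = 7
Position 4 (value 3): max_ending_here = 3, max_so_far = 7
Position 5 (value -7): max_ending_here = -4, max_so_far = 7

Maximum subarray: [7]
Maximum sum: 7

The maximum subarray is [7] with sum 7. This subarray runs from index 0 to index 0.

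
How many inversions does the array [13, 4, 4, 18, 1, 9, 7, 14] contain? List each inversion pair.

Finding inversions in [13, 4, 4, 18, 1, 9, 7, 14]:

(0, 1): arr[0]=13 > arr[1]=4
(0, 2): arr[0]=13 > arr[2]=4
(0, 4): arr[0]=13 > arr[4]=1
(0, 5): arr[0]=13 > arr[5]=9
(0, 6): arr[0]=13 > arr[6]=7
(1, 4): arr[1]=4 > arr[4]=1
(2, 4): arr[2]=4 > arr[4]=1
(3, 4): arr[3]=18 > arr[4]=1
(3, 5): arr[3]=18 > arr[5]=9
(3, 6): arr[3]=18 > arr[6]=7
(3, 7): arr[3]=18 > arr[7]=14
(5, 6): arr[5]=9 > arr[6]=7

Total inversions: 12

The array has 12 inversion(s): (0,1), (0,2), (0,4), (0,5), (0,6), (1,4), (2,4), (3,4), (3,5), (3,6), (3,7), (5,6). Each pair (i,j) satisfies i < j and arr[i] > arr[j].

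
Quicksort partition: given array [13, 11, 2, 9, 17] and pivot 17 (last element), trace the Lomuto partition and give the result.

Lomuto partition with pivot = 17:

Initial array: [13, 11, 2, 9, 17]

arr[0]=13 <= 17: swap with position 0, array becomes [13, 11, 2, 9, 17]
arr[1]=11 <= 17: swap with position 1, array becomes [13, 11, 2, 9, 17]
arr[2]=2 <= 17: swap with position 2, array becomes [13, 11, 2, 9, 17]
arr[3]=9 <= 17: swap with position 3, array becomes [13, 11, 2, 9, 17]

Place pivot at position 4: [13, 11, 2, 9, 17]
Pivot position: 4

After partitioning with pivot 17, the array becomes [13, 11, 2, 9, 17]. The pivot is placed at index 4. All elements to the left of the pivot are <= 17, and all elements to the right are > 17.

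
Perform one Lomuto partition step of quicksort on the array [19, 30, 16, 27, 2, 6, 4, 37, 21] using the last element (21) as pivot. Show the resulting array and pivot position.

Lomuto partition with pivot = 21:

Initial array: [19, 30, 16, 27, 2, 6, 4, 37, 21]

arr[0]=19 <= 21: swap with position 0, array becomes [19, 30, 16, 27, 2, 6, 4, 37, 21]
arr[1]=30 > 21: no swap
arr[2]=16 <= 21: swap with position 1, array becomes [19, 16, 30, 27, 2, 6, 4, 37, 21]
arr[3]=27 > 21: no swap
arr[4]=2 <= 21: swap with position 2, array becomes [19, 16, 2, 27, 30, 6, 4, 37, 21]
arr[5]=6 <= 21: swap with position 3, array becomes [19, 16, 2, 6, 30, 27, 4, 37, 21]
arr[6]=4 <= 21: swap with position 4, array becomes [19, 16, 2, 6, 4, 27, 30, 37, 21]
arr[7]=37 > 21: no swap

Place pivot at position 5: [19, 16, 2, 6, 4, 21, 30, 37, 27]
Pivot position: 5

After partitioning with pivot 21, the array becomes [19, 16, 2, 6, 4, 21, 30, 37, 27]. The pivot is placed at index 5. All elements to the left of the pivot are <= 21, and all elements to the right are > 21.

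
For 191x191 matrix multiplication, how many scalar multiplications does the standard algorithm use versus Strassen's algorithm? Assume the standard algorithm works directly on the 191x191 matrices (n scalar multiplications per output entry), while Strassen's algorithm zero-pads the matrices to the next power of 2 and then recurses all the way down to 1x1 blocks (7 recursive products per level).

Matrix multiplication for 191x191 matrices:

Strassen's algorithm requires power-of-2 dimensions. Pad 191x191 to 256x256 (next power of 2).

Standard algorithm: 191^3 = 6967871 multiplications
Strassen's algorithm: 7^(log2(256)) = 7^8 = 5764801 multiplications
Savings: 6967871 - 5764801 = 1203070 multiplications

Standard: 6967871 multiplications (191^3). Strassen: 5764801 multiplications (7^8, after padding to 256x256). Strassen reduces 8 recursive multiplications to 7 at each level.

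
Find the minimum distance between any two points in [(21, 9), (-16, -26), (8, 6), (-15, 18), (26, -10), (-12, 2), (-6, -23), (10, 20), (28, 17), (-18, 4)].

Computing all pairwise distances among 10 points:

d((21, 9), (-16, -26)) = 50.9313
d((21, 9), (8, 6)) = 13.3417
d((21, 9), (-15, 18)) = 37.108
d((21, 9), (26, -10)) = 19.6469
d((21, 9), (-12, 2)) = 33.7343
d((21, 9), (-6, -23)) = 41.8688
d((21, 9), (10, 20)) = 15.5563
d((21, 9), (28, 17)) = 10.6301
d((21, 9), (-18, 4)) = 39.3192
d((-16, -26), (8, 6)) = 40.0
d((-16, -26), (-15, 18)) = 44.0114
d((-16, -26), (26, -10)) = 44.9444
d((-16, -26), (-12, 2)) = 28.2843
d((-16, -26), (-6, -23)) = 10.4403
d((-16, -26), (10, 20)) = 52.8394
d((-16, -26), (28, 17)) = 61.5224
d((-16, -26), (-18, 4)) = 30.0666
d((8, 6), (-15, 18)) = 25.9422
d((8, 6), (26, -10)) = 24.0832
d((8, 6), (-12, 2)) = 20.3961
d((8, 6), (-6, -23)) = 32.2025
d((8, 6), (10, 20)) = 14.1421
d((8, 6), (28, 17)) = 22.8254
d((8, 6), (-18, 4)) = 26.0768
d((-15, 18), (26, -10)) = 49.6488
d((-15, 18), (-12, 2)) = 16.2788
d((-15, 18), (-6, -23)) = 41.9762
d((-15, 18), (10, 20)) = 25.0799
d((-15, 18), (28, 17)) = 43.0116
d((-15, 18), (-18, 4)) = 14.3178
d((26, -10), (-12, 2)) = 39.8497
d((26, -10), (-6, -23)) = 34.5398
d((26, -10), (10, 20)) = 34.0
d((26, -10), (28, 17)) = 27.074
d((26, -10), (-18, 4)) = 46.1736
d((-12, 2), (-6, -23)) = 25.7099
d((-12, 2), (10, 20)) = 28.4253
d((-12, 2), (28, 17)) = 42.72
d((-12, 2), (-18, 4)) = 6.3246 <-- minimum
d((-6, -23), (10, 20)) = 45.8803
d((-6, -23), (28, 17)) = 52.4976
d((-6, -23), (-18, 4)) = 29.5466
d((10, 20), (28, 17)) = 18.2483
d((10, 20), (-18, 4)) = 32.249
d((28, 17), (-18, 4)) = 47.8017

Closest pair: (-12, 2) and (-18, 4) with distance 6.3246

The closest pair is (-12, 2) and (-18, 4) with Euclidean distance 6.3246. For 10 points, brute-force pairwise comparison is shown above. For large n, the divide-and-conquer algorithm (sort by x, recurse on halves, check the dividing strip) achieves O(n log n).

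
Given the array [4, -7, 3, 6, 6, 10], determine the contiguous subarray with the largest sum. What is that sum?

Using Kadane's algorithm on [4, -7, 3, 6, 6, 10]:

Scanning through the array:
Position 1 (value -7): max_ending_here = -3, max_so_far = 4
Position 2 (value 3): max_ending_here = 3, max_so_far = 4
Position 3 (value 6): max_ending_here = 9, max_so_far = 9
Position 4 (value 6): max_ending_here = 15, max_so_far = 15
Position 5 (value 10): max_ending_here = 25, max_so_far = 25

Maximum subarray: [3, 6, 6, 10]
Maximum sum: 25

The maximum subarray is [3, 6, 6, 10] with sum 25. This subarray runs from index 2 to index 5.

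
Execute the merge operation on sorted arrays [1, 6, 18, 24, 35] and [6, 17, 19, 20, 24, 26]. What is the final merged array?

Merging process:

Compare 1 vs 6: take 1 from left. Merged: [1]
Compare 6 vs 6: take 6 from left. Merged: [1, 6]
Compare 18 vs 6: take 6 from right. Merged: [1, 6, 6]
Compare 18 vs 17: take 17 from right. Merged: [1, 6, 6, 17]
Compare 18 vs 19: take 18 from left. Merged: [1, 6, 6, 17, 18]
Compare 24 vs 19: take 19 from right. Merged: [1, 6, 6, 17, 18, 19]
Compare 24 vs 20: take 20 from right. Merged: [1, 6, 6, 17, 18, 19, 20]
Compare 24 vs 24: take 24 from left. Merged: [1, 6, 6, 17, 18, 19, 20, 24]
Compare 35 vs 24: take 24 from right. Merged: [1, 6, 6, 17, 18, 19, 20, 24, 24]
Compare 35 vs 26: take 26 from right. Merged: [1, 6, 6, 17, 18, 19, 20, 24, 24, 26]
Append remaining from left: [35]. Merged: [1, 6, 6, 17, 18, 19, 20, 24, 24, 26, 35]

Final merged array: [1, 6, 6, 17, 18, 19, 20, 24, 24, 26, 35]
Total comparisons: 10

The merged array is [1, 6, 6, 17, 18, 19, 20, 24, 24, 26, 35], requiring 10 comparisons. The merge step runs in O(n) time where n is the total number of elements.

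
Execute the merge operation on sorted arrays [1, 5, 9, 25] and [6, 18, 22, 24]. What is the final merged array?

Merging process:

Compare 1 vs 6: take 1 from left. Merged: [1]
Compare 5 vs 6: take 5 from left. Merged: [1, 5]
Compare 9 vs 6: take 6 from right. Merged: [1, 5, 6]
Compare 9 vs 18: take 9 from left. Merged: [1, 5, 6, 9]
Compare 25 vs 18: take 18 from right. Merged: [1, 5, 6, 9, 18]
Compare 25 vs 22: take 22 from right. Merged: [1, 5, 6, 9, 18, 22]
Compare 25 vs 24: take 24 from right. Merged: [1, 5, 6, 9, 18, 22, 24]
Append remaining from left: [25]. Merged: [1, 5, 6, 9, 18, 22, 24, 25]

Final merged array: [1, 5, 6, 9, 18, 22, 24, 25]
Total comparisons: 7

The merged array is [1, 5, 6, 9, 18, 22, 24, 25], requiring 7 comparisons. The merge step runs in O(n) time where n is the total number of elements.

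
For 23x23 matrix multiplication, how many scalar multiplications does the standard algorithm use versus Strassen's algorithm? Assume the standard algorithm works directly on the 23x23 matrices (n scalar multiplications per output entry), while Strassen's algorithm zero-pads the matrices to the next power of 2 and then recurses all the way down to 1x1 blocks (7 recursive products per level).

Matrix multiplication for 23x23 matrices:

Strassen's algorithm requires power-of-2 dimensions. Pad 23x23 to 32x32 (next power of 2).

Standard algorithm: 23^3 = 12167 multiplications
Strassen's algorithm: 7^(log2(32)) = 7^5 = 16807 multiplications
Difference: 12167 - 16807 = -4640 (Strassen uses MORE here due to padding overhead — for small or just-over-power-of-2 n, padding can outweigh the per-level savings)

Standard: 12167 multiplications (23^3). Strassen: 16807 multiplications (7^5, after padding to 32x32). Strassen reduces 8 recursive multiplications to 7 at each level.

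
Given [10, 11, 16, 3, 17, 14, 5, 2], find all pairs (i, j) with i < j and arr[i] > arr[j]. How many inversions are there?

Finding inversions in [10, 11, 16, 3, 17, 14, 5, 2]:

(0, 3): arr[0]=10 > arr[3]=3
(0, 6): arr[0]=10 > arr[6]=5
(0, 7): arr[0]=10 > arr[7]=2
(1, 3): arr[1]=11 > arr[3]=3
(1, 6): arr[1]=11 > arr[6]=5
(1, 7): arr[1]=11 > arr[7]=2
(2, 3): arr[2]=16 > arr[3]=3
(2, 5): arr[2]=16 > arr[5]=14
(2, 6): arr[2]=16 > arr[6]=5
(2, 7): arr[2]=16 > arr[7]=2
(3, 7): arr[3]=3 > arr[7]=2
(4, 5): arr[4]=17 > arr[5]=14
(4, 6): arr[4]=17 > arr[6]=5
(4, 7): arr[4]=17 > arr[7]=2
(5, 6): arr[5]=14 > arr[6]=5
(5, 7): arr[5]=14 > arr[7]=2
(6, 7): arr[6]=5 > arr[7]=2

Total inversions: 17

The array has 17 inversion(s): (0,3), (0,6), (0,7), (1,3), (1,6), (1,7), (2,3), (2,5), (2,6), (2,7), (3,7), (4,5), (4,6), (4,7), (5,6), (5,7), (6,7). Each pair (i,j) satisfies i < j and arr[i] > arr[j].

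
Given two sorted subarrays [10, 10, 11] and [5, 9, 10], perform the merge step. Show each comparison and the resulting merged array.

Merging process:

Compare 10 vs 5: take 5 from right. Merged: [5]
Compare 10 vs 9: take 9 from right. Merged: [5, 9]
Compare 10 vs 10: take 10 from left. Merged: [5, 9, 10]
Compare 10 vs 10: take 10 from left. Merged: [5, 9, 10, 10]
Compare 11 vs 10: take 10 from right. Merged: [5, 9, 10, 10, 10]
Append remaining from left: [11]. Merged: [5, 9, 10, 10, 10, 11]

Final merged array: [5, 9, 10, 10, 10, 11]
Total comparisons: 5

The merged array is [5, 9, 10, 10, 10, 11], requiring 5 comparisons. The merge step runs in O(n) time where n is the total number of elements.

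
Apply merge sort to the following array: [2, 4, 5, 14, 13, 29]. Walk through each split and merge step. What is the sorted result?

Merge sort trace:

Split: [2, 4, 5, 14, 13, 29] -> [2, 4, 5] and [14, 13, 29]
  Split: [2, 4, 5] -> [2] and [4, 5]
    Split: [4, 5] -> [4] and [5]
    Merge: [4] + [5] -> [4, 5]
  Merge: [2] + [4, 5] -> [2, 4, 5]
  Split: [14, 13, 29] -> [14] and [13, 29]
    Split: [13, 29] -> [13] and [29]
    Merge: [13] + [29] -> [13, 29]
  Merge: [14] + [13, 29] -> [13, 14, 29]
Merge: [2, 4, 5] + [13, 14, 29] -> [2, 4, 5, 13, 14, 29]

Final sorted array: [2, 4, 5, 13, 14, 29]

The merge sort proceeds by recursively splitting the array and merging sorted halves.
After all merges, the sorted array is [2, 4, 5, 13, 14, 29].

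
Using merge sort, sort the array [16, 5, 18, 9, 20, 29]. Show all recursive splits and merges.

Merge sort trace:

Split: [16, 5, 18, 9, 20, 29] -> [16, 5, 18] and [9, 20, 29]
  Split: [16, 5, 18] -> [16] and [5, 18]
    Split: [5, 18] -> [5] and [18]
    Merge: [5] + [18] -> [5, 18]
  Merge: [16] + [5, 18] -> [5, 16, 18]
  Split: [9, 20, 29] -> [9] and [20, 29]
    Split: [20, 29] -> [20] and [29]
    Merge: [20] + [29] -> [20, 29]
  Merge: [9] + [20, 29] -> [9, 20, 29]
Merge: [5, 16, 18] + [9, 20, 29] -> [5, 9, 16, 18, 20, 29]

Final sorted array: [5, 9, 16, 18, 20, 29]

The merge sort proceeds by recursively splitting the array and merging sorted halves.
After all merges, the sorted array is [5, 9, 16, 18, 20, 29].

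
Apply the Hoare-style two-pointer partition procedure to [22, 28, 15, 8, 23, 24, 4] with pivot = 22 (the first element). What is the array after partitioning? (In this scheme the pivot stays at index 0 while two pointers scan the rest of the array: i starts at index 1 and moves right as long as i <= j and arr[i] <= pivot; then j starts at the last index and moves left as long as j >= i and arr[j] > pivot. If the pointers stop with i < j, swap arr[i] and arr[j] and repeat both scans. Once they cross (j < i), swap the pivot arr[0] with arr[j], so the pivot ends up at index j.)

Hoare-style two-pointer partition with pivot = 22:

Initial array: [22, 28, 15, 8, 23, 24, 4]

Pointers start at i = 1, j = 6.
i stops at index 1 (arr[1]=28 > 22), j stops at index 6 (arr[6]=4 <= 22): swap arr[1] and arr[6], array becomes [22, 4, 15, 8, 23, 24, 28]
i ends at 4, j ends at 3: the pointers have crossed (j < i), so scanning stops.

Swap pivot arr[0] with arr[3] to place pivot at position 3: [8, 4, 15, 22, 23, 24, 28]
Pivot position: 3

After partitioning with pivot 22, the array becomes [8, 4, 15, 22, 23, 24, 28]. The pivot is placed at index 3. All elements to the left of the pivot are <= 22, and all elements to the right are > 22.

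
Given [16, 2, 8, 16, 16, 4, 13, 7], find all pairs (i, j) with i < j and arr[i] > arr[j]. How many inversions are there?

Finding inversions in [16, 2, 8, 16, 16, 4, 13, 7]:

(0, 1): arr[0]=16 > arr[1]=2
(0, 2): arr[0]=16 > arr[2]=8
(0, 5): arr[0]=16 > arr[5]=4
(0, 6): arr[0]=16 > arr[6]=13
(0, 7): arr[0]=16 > arr[7]=7
(2, 5): arr[2]=8 > arr[5]=4
(2, 7): arr[2]=8 > arr[7]=7
(3, 5): arr[3]=16 > arr[5]=4
(3, 6): arr[3]=16 > arr[6]=13
(3, 7): arr[3]=16 > arr[7]=7
(4, 5): arr[4]=16 > arr[5]=4
(4, 6): arr[4]=16 > arr[6]=13
(4, 7): arr[4]=16 > arr[7]=7
(6, 7): arr[6]=13 > arr[7]=7

Total inversions: 14

The array has 14 inversion(s): (0,1), (0,2), (0,5), (0,6), (0,7), (2,5), (2,7), (3,5), (3,6), (3,7), (4,5), (4,6), (4,7), (6,7). Each pair (i,j) satisfies i < j and arr[i] > arr[j].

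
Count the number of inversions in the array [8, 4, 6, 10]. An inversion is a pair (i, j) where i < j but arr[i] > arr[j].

Finding inversions in [8, 4, 6, 10]:

(0, 1): arr[0]=8 > arr[1]=4
(0, 2): arr[0]=8 > arr[2]=6

Total inversions: 2

The array has 2 inversion(s): (0,1), (0,2). Each pair (i,j) satisfies i < j and arr[i] > arr[j].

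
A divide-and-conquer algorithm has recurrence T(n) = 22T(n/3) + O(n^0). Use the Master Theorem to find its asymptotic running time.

Master Theorem for T(n) = 22T(n/3) + O(n^0):

a = 22, b = 3, c = 0
log_b(a) = log_3(22) = 2.8136

Case 1: c = 0 < log_3(22) = 2.8136
T(n) = O(n^(log_3 22))

For T(n) = 22T(n/3) + O(n^0): log_3(22) = 2.8136. This is Case 1 of the Master Theorem (c < log_b(a), work dominated by leaves), giving O(n^(log_3 22)).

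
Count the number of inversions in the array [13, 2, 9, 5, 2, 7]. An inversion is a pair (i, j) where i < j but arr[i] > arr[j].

Finding inversions in [13, 2, 9, 5, 2, 7]:

(0, 1): arr[0]=13 > arr[1]=2
(0, 2): arr[0]=13 > arr[2]=9
(0, 3): arr[0]=13 > arr[3]=5
(0, 4): arr[0]=13 > arr[4]=2
(0, 5): arr[0]=13 > arr[5]=7
(2, 3): arr[2]=9 > arr[3]=5
(2, 4): arr[2]=9 > arr[4]=2
(2, 5): arr[2]=9 > arr[5]=7
(3, 4): arr[3]=5 > arr[4]=2

Total inversions: 9

The array has 9 inversion(s): (0,1), (0,2), (0,3), (0,4), (0,5), (2,3), (2,4), (2,5), (3,4). Each pair (i,j) satisfies i < j and arr[i] > arr[j].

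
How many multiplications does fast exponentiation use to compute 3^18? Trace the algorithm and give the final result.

Computing 3^18 by squaring (build up from 3^1; each line after the first costs one multiplication):

3^1 = 3
3^2 = (3^1)^2 = 3^2 = 9
3^4 = (3^2)^2 = 9^2 = 81
3^8 = (3^4)^2 = 81^2 = 6561
3^9 = 3 * 3^8 = 3 * 6561 = 19683
3^18 = (3^9)^2 = 19683^2 = 387420489

Result: 387420489
Multiplications needed: 5 (5 lines after 3^1)

3^18 = 387420489. Using exponentiation by squaring, this requires 5 multiplications. The key idea: if the exponent is even, square the half-power; if odd, multiply by the base once.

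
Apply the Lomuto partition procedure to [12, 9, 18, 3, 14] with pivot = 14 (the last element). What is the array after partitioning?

Lomuto partition with pivot = 14:

Initial array: [12, 9, 18, 3, 14]

arr[0]=12 <= 14: swap with position 0, array becomes [12, 9, 18, 3, 14]
arr[1]=9 <= 14: swap with position 1, array becomes [12, 9, 18, 3, 14]
arr[2]=18 > 14: no swap
arr[3]=3 <= 14: swap with position 2, array becomes [12, 9, 3, 18, 14]

Place pivot at position 3: [12, 9, 3, 14, 18]
Pivot position: 3

After partitioning with pivot 14, the array becomes [12, 9, 3, 14, 18]. The pivot is placed at index 3. All elements to the left of the pivot are <= 14, and all elements to the right are > 14.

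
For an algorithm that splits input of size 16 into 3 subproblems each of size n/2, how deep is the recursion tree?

For divide and conquer with division factor 2:

Problem sizes at each level:
Level 0: 16
Level 1: 8
Level 2: 4
Level 3: 2
Level 4: 1

The root is level 0 and the size-1 base case is level 4 (the tree spans levels 0 through 4, i.e. 5 levels counting the root), so the depth is the number of divisions: log_2(16) = 4

The recursion tree depth is log_2(16) = 4. At each level, the problem size is divided by 2, so it takes 4 divisions to reduce to a base case of size 1. The algorithm makes 3 recursive calls at each level.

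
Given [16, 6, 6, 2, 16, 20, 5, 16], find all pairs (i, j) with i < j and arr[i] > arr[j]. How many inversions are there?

Finding inversions in [16, 6, 6, 2, 16, 20, 5, 16]:

(0, 1): arr[0]=16 > arr[1]=6
(0, 2): arr[0]=16 > arr[2]=6
(0, 3): arr[0]=16 > arr[3]=2
(0, 6): arr[0]=16 > arr[6]=5
(1, 3): arr[1]=6 > arr[3]=2
(1, 6): arr[1]=6 > arr[6]=5
(2, 3): arr[2]=6 > arr[3]=2
(2, 6): arr[2]=6 > arr[6]=5
(4, 6): arr[4]=16 > arr[6]=5
(5, 6): arr[5]=20 > arr[6]=5
(5, 7): arr[5]=20 > arr[7]=16

Total inversions: 11

The array has 11 inversion(s): (0,1), (0,2), (0,3), (0,6), (1,3), (1,6), (2,3), (2,6), (4,6), (5,6), (5,7). Each pair (i,j) satisfies i < j and arr[i] > arr[j].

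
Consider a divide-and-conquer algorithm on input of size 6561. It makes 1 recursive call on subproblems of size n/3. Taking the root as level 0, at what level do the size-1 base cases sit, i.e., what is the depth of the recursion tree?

For divide and conquer with division factor 3:

Problem sizes at each level:
Level 0: 6561
Level 1: 2187
Level 2: 729
Level 3: 243
Level 4: 81
Level 5: 27
Level 6: 9
Level 7: 3
Level 8: 1

The root is level 0 and the size-1 base case is level 8 (the tree spans levels 0 through 8, i.e. 9 levels counting the root), so the depth is the number of divisions: log_3(6561) = 8

The recursion tree depth is log_3(6561) = 8. At each level, the problem size is divided by 3, so it takes 8 divisions to reduce to a base case of size 1. The algorithm makes 1 recursive call at each level.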